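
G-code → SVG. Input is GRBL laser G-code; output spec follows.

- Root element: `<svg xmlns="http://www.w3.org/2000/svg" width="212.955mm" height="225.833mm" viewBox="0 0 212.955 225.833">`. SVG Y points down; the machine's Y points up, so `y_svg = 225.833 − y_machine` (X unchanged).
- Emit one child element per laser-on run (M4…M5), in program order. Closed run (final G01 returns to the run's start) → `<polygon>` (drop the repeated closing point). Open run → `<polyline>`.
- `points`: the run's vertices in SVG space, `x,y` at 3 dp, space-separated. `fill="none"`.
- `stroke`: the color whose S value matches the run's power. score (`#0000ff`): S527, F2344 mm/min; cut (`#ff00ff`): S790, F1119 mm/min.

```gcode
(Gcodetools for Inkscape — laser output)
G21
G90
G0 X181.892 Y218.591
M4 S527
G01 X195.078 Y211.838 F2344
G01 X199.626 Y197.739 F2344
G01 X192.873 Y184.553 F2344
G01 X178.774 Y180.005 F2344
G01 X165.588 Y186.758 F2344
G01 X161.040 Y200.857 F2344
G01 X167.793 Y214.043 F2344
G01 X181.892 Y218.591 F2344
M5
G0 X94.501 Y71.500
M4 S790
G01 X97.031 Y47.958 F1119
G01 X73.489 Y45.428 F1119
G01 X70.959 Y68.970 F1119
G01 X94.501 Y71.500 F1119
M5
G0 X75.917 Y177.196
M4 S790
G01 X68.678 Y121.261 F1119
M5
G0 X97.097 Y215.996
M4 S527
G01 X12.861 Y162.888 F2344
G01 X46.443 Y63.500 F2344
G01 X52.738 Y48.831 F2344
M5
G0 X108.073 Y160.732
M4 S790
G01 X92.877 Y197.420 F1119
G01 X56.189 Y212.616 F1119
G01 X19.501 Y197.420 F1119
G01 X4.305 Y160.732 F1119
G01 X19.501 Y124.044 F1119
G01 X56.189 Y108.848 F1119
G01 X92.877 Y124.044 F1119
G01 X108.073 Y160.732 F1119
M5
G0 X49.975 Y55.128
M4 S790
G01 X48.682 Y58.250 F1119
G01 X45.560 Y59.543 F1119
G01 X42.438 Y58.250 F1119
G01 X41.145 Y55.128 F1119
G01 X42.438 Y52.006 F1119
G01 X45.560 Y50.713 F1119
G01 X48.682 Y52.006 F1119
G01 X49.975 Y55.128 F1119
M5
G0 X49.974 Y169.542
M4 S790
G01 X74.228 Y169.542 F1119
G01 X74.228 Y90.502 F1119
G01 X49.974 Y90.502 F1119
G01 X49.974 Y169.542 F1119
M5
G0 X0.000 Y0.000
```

<svg xmlns="http://www.w3.org/2000/svg" width="212.955mm" height="225.833mm" viewBox="0 0 212.955 225.833">
  <polygon points="181.892,7.242 195.078,13.995 199.626,28.094 192.873,41.280 178.774,45.828 165.588,39.075 161.040,24.976 167.793,11.790" fill="none" stroke="#0000ff"/>
  <polygon points="94.501,154.333 97.031,177.875 73.489,180.405 70.959,156.863" fill="none" stroke="#ff00ff"/>
  <polyline points="75.917,48.637 68.678,104.572" fill="none" stroke="#ff00ff"/>
  <polyline points="97.097,9.837 12.861,62.945 46.443,162.333 52.738,177.002" fill="none" stroke="#0000ff"/>
  <polygon points="108.073,65.101 92.877,28.413 56.189,13.217 19.501,28.413 4.305,65.101 19.501,101.789 56.189,116.985 92.877,101.789" fill="none" stroke="#ff00ff"/>
  <polygon points="49.975,170.705 48.682,167.583 45.560,166.290 42.438,167.583 41.145,170.705 42.438,173.827 45.560,175.120 48.682,173.827" fill="none" stroke="#ff00ff"/>
  <polygon points="49.974,56.291 74.228,56.291 74.228,135.331 49.974,135.331" fill="none" stroke="#ff00ff"/>
</svg>

Machine Y-up, SVG Y-down with viewBox height 225.833, so y_svg = 225.833 − y_machine; X carries over.

Run 1: power S527 maps to stroke `#0000ff` (score). The run returns to its start, so emit a `<polygon>` with points (Y-flipped): 181.892,7.242 195.078,13.995 199.626,28.094 192.873,41.280 178.774,45.828 165.588,39.075 161.040,24.976 167.793,11.790.

Run 2: S790 ⇒ cut layer `#ff00ff`. The run returns to its start, so emit a `<polygon>` with points (Y-flipped): 94.501,154.333 97.031,177.875 73.489,180.405 70.959,156.863.

Run 3: the run's S790 means `#ff00ff` (cut). The run is open, so emit a `<polyline>` with points (Y-flipped): 75.917,48.637 68.678,104.572.

Run 4: the run's S527 means `#0000ff` (score). The run is open, so emit a `<polyline>` with points (Y-flipped): 97.097,9.837 12.861,62.945 46.443,162.333 52.738,177.002.

Run 5: the run's S790 means `#ff00ff` (cut). The run returns to its start, so emit a `<polygon>` with points (Y-flipped): 108.073,65.101 92.877,28.413 56.189,13.217 19.501,28.413 4.305,65.101 19.501,101.789 56.189,116.985 92.877,101.789.

Run 6: power S790 maps to stroke `#ff00ff` (cut). The run returns to its start, so emit a `<polygon>` with points (Y-flipped): 49.975,170.705 48.682,167.583 45.560,166.290 42.438,167.583 41.145,170.705 42.438,173.827 45.560,175.120 48.682,173.827.

Run 7: the run's S790 means `#ff00ff` (cut). The run returns to its start, so emit a `<polygon>` with points (Y-flipped): 49.974,56.291 74.228,56.291 74.228,135.331 49.974,135.331.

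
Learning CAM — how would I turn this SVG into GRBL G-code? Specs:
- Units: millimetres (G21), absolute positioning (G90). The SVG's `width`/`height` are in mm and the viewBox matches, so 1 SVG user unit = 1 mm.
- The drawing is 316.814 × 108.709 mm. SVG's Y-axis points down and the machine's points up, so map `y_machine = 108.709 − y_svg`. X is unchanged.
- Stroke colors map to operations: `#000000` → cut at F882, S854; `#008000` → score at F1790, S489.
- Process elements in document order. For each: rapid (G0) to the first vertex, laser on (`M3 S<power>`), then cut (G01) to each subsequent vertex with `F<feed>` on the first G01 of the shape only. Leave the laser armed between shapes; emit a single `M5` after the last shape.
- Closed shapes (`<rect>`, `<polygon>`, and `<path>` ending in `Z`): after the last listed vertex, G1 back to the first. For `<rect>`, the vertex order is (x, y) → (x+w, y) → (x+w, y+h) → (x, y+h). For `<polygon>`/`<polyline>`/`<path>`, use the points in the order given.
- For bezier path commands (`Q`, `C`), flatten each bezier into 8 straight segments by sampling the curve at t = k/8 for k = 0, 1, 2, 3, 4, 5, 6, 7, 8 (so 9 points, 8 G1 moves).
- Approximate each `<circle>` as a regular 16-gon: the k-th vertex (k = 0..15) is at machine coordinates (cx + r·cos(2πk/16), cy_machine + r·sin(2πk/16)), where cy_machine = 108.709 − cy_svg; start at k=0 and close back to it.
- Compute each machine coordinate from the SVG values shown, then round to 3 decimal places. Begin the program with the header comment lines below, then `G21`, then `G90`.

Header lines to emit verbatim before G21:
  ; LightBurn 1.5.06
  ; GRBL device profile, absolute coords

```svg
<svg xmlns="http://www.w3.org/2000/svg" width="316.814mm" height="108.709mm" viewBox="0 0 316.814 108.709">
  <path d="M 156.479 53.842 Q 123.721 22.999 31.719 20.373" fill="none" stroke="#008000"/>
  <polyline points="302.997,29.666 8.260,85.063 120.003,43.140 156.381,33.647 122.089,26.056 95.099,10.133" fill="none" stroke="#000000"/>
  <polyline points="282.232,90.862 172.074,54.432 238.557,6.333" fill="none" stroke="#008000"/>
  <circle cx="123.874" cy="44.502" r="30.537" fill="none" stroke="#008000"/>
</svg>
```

; LightBurn 1.5.06
; GRBL device profile, absolute coords
G21
G90
G0 X156.479 Y54.867
M3 S489
G01 X147.364 Y62.137 F1790
G01 X136.397 Y68.525
G01 X123.579 Y74.031
G01 X108.910 Y78.656
G01 X92.389 Y82.398
G01 X74.017 Y85.259
G01 X53.794 Y87.239
G01 X31.719 Y88.336
G0 X302.997 Y79.043
M3 S854
G01 X8.260 Y23.646 F882
G01 X120.003 Y65.569
G01 X156.381 Y75.062
G01 X122.089 Y82.653
G01 X95.099 Y98.576
G0 X282.232 Y17.847
M3 S489
G01 X172.074 Y54.277 F1790
G01 X238.557 Y102.376
G0 X154.411 Y64.207
M3 S489
G01 X152.087 Y75.893 F1790
G01 X145.467 Y85.800
G01 X135.560 Y92.420
G01 X123.874 Y94.744
G01 X112.188 Y92.420
G01 X102.281 Y85.800
G01 X95.661 Y75.893
G01 X93.337 Y64.207
G01 X95.661 Y52.521
G01 X102.281 Y42.614
G01 X112.188 Y35.994
G01 X123.874 Y33.670
G01 X135.560 Y35.994
G01 X145.467 Y42.614
G01 X152.087 Y52.521
G01 X154.411 Y64.207
M5

Since the viewBox matches the mm dimensions, user units are millimetres directly. The only transform is the Y-flip y_m = 108.709 − y_svg.

Shape 1 is a quadratic bezier drawn with `<path>`. Its stroke #008000 means score at S489, F1790. After flipping Y the toolpath is (156.479,54.867) → (147.364,62.137) → (136.397,68.525) → (123.579,74.031) → (108.910,78.656) → (92.389,82.398) → (74.017,85.259) → (53.794,87.239) → (31.719,88.336).

Shape 2 is a open polyline drawn with `<polyline>`. Its stroke #000000 means cut at S854, F882. After flipping Y the toolpath is (302.997,79.043) → (8.260,23.646) → (120.003,65.569) → (156.381,75.062) → (122.089,82.653) → (95.099,98.576).

Shape 3 is a open polyline drawn with `<polyline>`. Its stroke #008000 means score at S489, F1790. After flipping Y the toolpath is (282.232,17.847) → (172.074,54.277) → (238.557,102.376).

Shape 4 is a circle drawn with `<circle>`. Its stroke #008000 means score at S489, F1790. After flipping Y the toolpath is (154.411,64.207) → (152.087,75.893) → (145.467,85.800) → (135.560,92.420) → (123.874,94.744) → (112.188,92.420) → (102.281,85.800) → (95.661,75.893) → (93.337,64.207) → (95.661,52.521) → (102.281,42.614) → (112.188,35.994) → (123.874,33.670) → (135.560,35.994) → (145.467,42.614) → (152.087,52.521) → (154.411,64.207), returning to the start.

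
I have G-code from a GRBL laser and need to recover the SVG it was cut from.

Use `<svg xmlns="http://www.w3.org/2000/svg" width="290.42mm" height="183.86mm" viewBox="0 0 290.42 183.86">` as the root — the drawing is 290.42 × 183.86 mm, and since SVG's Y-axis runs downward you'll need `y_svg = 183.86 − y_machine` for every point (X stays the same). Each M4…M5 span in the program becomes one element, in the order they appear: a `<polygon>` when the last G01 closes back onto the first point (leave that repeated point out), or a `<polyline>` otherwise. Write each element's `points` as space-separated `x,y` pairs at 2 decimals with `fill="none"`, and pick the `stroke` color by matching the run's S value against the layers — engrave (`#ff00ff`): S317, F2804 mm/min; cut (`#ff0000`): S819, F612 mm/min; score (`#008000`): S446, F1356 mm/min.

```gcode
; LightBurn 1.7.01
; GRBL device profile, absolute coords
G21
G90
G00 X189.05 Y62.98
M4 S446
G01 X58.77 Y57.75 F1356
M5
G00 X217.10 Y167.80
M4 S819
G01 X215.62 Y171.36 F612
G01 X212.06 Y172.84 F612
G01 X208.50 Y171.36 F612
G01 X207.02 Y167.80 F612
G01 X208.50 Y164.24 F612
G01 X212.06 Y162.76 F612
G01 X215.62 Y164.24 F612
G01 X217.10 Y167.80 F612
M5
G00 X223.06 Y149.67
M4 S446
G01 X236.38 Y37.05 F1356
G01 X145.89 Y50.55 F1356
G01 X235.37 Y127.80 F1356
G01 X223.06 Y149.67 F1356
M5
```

<svg xmlns="http://www.w3.org/2000/svg" width="290.42mm" height="183.86mm" viewBox="0 0 290.42 183.86">
  <polyline points="189.05,120.88 58.77,126.11" fill="none" stroke="#008000"/>
  <polygon points="217.10,16.06 215.62,12.50 212.06,11.02 208.50,12.50 207.02,16.06 208.50,19.62 212.06,21.10 215.62,19.62" fill="none" stroke="#ff0000"/>
  <polygon points="223.06,34.19 236.38,146.81 145.89,133.31 235.37,56.06" fill="none" stroke="#008000"/>
</svg>

Each laser-on run becomes one SVG element. Flip Y back into SVG space with y_svg = 183.86 − y_machine.

Run 1: power S446 maps to stroke `#008000` (score). The run is open, so emit a `<polyline>` with points (Y-flipped): 189.05,120.88 58.77,126.11.

Run 2: the run's S819 means `#ff0000` (cut). The run returns to its start, so emit a `<polygon>` with points (Y-flipped): 217.10,16.06 215.62,12.50 212.06,11.02 208.50,12.50 207.02,16.06 208.50,19.62 212.06,21.10 215.62,19.62.

Run 3: the run's S446 means `#008000` (score). The run returns to its start, so emit a `<polygon>` with points (Y-flipped): 223.06,34.19 236.38,146.81 145.89,133.31 235.37,56.06.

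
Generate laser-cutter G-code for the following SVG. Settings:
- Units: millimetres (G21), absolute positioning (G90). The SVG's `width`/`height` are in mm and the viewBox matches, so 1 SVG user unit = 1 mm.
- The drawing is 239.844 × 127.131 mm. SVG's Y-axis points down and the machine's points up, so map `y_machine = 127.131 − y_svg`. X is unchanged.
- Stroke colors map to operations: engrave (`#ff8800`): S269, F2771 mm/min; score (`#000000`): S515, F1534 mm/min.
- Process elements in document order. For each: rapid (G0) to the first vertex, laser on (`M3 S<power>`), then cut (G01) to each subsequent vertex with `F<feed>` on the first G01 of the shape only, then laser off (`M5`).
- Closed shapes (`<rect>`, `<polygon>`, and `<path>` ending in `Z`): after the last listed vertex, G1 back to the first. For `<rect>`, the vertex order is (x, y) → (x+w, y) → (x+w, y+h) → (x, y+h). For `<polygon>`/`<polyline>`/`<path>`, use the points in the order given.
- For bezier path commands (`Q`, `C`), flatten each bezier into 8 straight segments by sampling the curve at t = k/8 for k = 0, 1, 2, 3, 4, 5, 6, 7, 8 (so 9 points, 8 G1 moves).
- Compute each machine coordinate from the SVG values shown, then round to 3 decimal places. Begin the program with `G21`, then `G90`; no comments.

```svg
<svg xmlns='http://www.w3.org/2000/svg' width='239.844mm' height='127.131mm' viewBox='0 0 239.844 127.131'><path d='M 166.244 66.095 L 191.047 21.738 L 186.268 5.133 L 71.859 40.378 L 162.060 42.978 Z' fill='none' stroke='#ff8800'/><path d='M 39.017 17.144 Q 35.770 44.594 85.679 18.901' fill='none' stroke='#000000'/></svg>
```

G21
G90
G0 X166.244 Y61.036
M3 S269
G01 X191.047 Y105.393 F2771
G01 X186.268 Y121.998
G01 X71.859 Y86.753
G01 X162.060 Y84.153
G01 X166.244 Y61.036
M5
G0 X39.017 Y109.987
M3 S515
G01 X39.036 Y103.955 F1534
G01 X40.716 Y99.583
G01 X44.057 Y96.873
G01 X49.059 Y95.823
G01 X55.722 Y96.433
G01 X64.047 Y98.705
G01 X74.032 Y102.637
G01 X85.679 Y108.230
M5

viewBox `0 0 239.844 127.131` with mm width/height → 1 unit = 1 mm. Flip: y_m = 127.131 − y_svg.

**Shape 1** — `<path>` closed polygon, stroke `#ff8800` → engrave (S269, F2771). Machine vertices: (166.244,61.036) → (191.047,105.393) → (186.268,121.998) → (71.859,86.753) → (162.060,84.153) → (166.244,61.036). Closed: final G1 returns to the first vertex.

**Shape 2** — `<path>` quadratic bezier, stroke `#000000` → score (S515, F1534). Control points (SVG): P0=(39.017,17.144), P1=(35.770,44.594), P2=(85.679,18.901); sampled at t=k/8. Machine vertices: (39.017,109.987) → (39.036,103.955) → (40.716,99.583) → (44.057,96.873) → (49.059,95.823) → (55.722,96.433) → (64.047,98.705) → (74.032,102.637) → (85.679,108.230). Open path.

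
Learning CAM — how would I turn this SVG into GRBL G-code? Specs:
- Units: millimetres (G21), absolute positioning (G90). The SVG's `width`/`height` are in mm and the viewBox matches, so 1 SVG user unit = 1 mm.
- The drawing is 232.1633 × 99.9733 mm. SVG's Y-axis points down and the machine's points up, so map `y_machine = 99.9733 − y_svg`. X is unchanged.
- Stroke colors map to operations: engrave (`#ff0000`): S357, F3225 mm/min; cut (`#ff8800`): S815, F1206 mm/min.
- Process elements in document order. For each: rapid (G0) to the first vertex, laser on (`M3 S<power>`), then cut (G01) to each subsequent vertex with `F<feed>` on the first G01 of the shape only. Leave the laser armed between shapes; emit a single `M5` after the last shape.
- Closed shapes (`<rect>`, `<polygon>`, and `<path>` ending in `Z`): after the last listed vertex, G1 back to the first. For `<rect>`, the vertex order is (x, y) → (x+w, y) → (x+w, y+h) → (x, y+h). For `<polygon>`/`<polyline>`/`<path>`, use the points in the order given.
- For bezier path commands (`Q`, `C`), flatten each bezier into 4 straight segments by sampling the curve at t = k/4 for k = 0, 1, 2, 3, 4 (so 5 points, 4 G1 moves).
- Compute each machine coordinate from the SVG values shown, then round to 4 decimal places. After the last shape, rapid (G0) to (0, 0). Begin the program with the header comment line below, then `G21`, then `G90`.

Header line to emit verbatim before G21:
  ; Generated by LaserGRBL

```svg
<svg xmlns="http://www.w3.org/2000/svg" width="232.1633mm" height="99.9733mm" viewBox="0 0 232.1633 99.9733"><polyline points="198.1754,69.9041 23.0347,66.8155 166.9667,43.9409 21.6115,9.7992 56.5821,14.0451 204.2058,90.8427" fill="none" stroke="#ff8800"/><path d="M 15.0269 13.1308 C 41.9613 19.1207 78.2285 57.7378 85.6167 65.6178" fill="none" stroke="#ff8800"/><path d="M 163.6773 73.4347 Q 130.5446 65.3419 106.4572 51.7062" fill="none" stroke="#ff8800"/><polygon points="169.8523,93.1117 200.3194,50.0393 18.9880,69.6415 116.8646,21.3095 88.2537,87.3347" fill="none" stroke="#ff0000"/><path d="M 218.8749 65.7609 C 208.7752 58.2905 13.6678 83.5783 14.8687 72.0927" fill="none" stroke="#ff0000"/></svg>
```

viewBox `0 0 232.1633 99.9733` with mm width/height → 1 unit = 1 mm. Flip: y_m = 99.9733 − y_svg.

**Shape 1** — `<polyline>` open polyline, stroke `#ff8800` → cut (S815, F1206). Machine vertices: (198.1754,30.0692) → (23.0347,33.1578) → (166.9667,56.0324) → (21.6115,90.1741) → (56.5821,85.9282) → (204.2058,9.1306). Open path.

**Shape 2** — `<path>` cubic bezier, stroke `#ff8800` → cut (S815, F1206). Control points (SVG): P0=(15.0269,13.1308), P1=(41.9613,19.1207), P2=(78.2285,57.7378), P3=(85.6167,65.6178); sampled at t=k/4. Machine vertices: (15.0269,86.8425) → (36.3805,77.2225) → (57.6516,61.3078) → (75.2578,45.0386) → (85.6167,34.3555). Open path.

**Shape 3** — `<path>` quadratic bezier, stroke `#ff8800` → cut (S815, F1206). Control points (SVG): P0=(163.6773,73.4347), P1=(130.5446,65.3419), P2=(106.4572,51.7062); sampled at t=k/4. Machine vertices: (163.6773,26.5386) → (147.6763,30.9314) → (132.8059,36.0171) → (119.0662,41.7957) → (106.4572,48.2671). Open path.

**Shape 4** — `<polygon>` closed polygon, stroke `#ff0000` → engrave (S357, F3225). Machine vertices: (169.8523,6.8616) → (200.3194,49.9340) → (18.9880,30.3318) → (116.8646,78.6638) → (88.2537,12.6386) → (169.8523,6.8616). Closed: final G1 returns to the first vertex.

**Shape 5** — `<path>` cubic bezier, stroke `#ff0000` → engrave (S357, F3225). Control points (SVG): P0=(218.8749,65.7609), P1=(208.7752,58.2905), P2=(13.6678,83.5783), P3=(14.8687,72.0927); sampled at t=k/4. Machine vertices: (218.8749,34.2124) → (182.5692,34.7595) → (112.6341,29.5408) → (44.8178,25.0750) → (14.8687,27.8806). Open path.

; Generated by LaserGRBL
G21
G90
G0 X198.1754 Y30.0692
M3 S815
G01 X23.0347 Y33.1578 F1206
G01 X166.9667 Y56.0324
G01 X21.6115 Y90.1741
G01 X56.5821 Y85.9282
G01 X204.2058 Y9.1306
G0 X15.0269 Y86.8425
M3 S815
G01 X36.3805 Y77.2225 F1206
G01 X57.6516 Y61.3078
G01 X75.2578 Y45.0386
G01 X85.6167 Y34.3555
G0 X163.6773 Y26.5386
M3 S815
G01 X147.6763 Y30.9314 F1206
G01 X132.8059 Y36.0171
G01 X119.0662 Y41.7957
G01 X106.4572 Y48.2671
G0 X169.8523 Y6.8616
M3 S357
G01 X200.3194 Y49.9340 F3225
G01 X18.9880 Y30.3318
G01 X116.8646 Y78.6638
G01 X88.2537 Y12.6386
G01 X169.8523 Y6.8616
G0 X218.8749 Y34.2124
M3 S357
G01 X182.5692 Y34.7595 F3225
G01 X112.6341 Y29.5408
G01 X44.8178 Y25.0750
G01 X14.8687 Y27.8806
M5
G0 X0.0000 Y0.0000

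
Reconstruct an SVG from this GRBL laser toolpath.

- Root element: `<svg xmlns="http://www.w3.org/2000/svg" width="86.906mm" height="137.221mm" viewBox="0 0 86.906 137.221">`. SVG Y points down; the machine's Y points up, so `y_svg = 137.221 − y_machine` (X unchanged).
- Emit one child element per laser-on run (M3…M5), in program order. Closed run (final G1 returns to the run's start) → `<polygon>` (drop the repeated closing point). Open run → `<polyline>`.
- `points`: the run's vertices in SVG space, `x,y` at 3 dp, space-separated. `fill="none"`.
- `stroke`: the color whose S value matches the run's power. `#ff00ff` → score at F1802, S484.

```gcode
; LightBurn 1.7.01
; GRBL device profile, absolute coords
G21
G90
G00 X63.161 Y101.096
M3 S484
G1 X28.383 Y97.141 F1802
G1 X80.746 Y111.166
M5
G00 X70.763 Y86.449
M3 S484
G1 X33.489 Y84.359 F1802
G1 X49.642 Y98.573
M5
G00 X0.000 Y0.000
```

<svg xmlns="http://www.w3.org/2000/svg" width="86.906mm" height="137.221mm" viewBox="0 0 86.906 137.221">
  <polyline points="63.161,36.125 28.383,40.080 80.746,26.055" fill="none" stroke="#ff00ff"/>
  <polyline points="70.763,50.772 33.489,52.862 49.642,38.648" fill="none" stroke="#ff00ff"/>
</svg>

Machine Y-up, SVG Y-down with viewBox height 137.221, so y_svg = 137.221 − y_machine; X carries over. Every run uses S484, so all elements get stroke `#ff00ff` (score).

Run 1: The run is open, so emit a `<polyline>` with points (Y-flipped): 63.161,36.125 28.383,40.080 80.746,26.055.

Run 2: The run is open, so emit a `<polyline>` with points (Y-flipped): 70.763,50.772 33.489,52.862 49.642,38.648.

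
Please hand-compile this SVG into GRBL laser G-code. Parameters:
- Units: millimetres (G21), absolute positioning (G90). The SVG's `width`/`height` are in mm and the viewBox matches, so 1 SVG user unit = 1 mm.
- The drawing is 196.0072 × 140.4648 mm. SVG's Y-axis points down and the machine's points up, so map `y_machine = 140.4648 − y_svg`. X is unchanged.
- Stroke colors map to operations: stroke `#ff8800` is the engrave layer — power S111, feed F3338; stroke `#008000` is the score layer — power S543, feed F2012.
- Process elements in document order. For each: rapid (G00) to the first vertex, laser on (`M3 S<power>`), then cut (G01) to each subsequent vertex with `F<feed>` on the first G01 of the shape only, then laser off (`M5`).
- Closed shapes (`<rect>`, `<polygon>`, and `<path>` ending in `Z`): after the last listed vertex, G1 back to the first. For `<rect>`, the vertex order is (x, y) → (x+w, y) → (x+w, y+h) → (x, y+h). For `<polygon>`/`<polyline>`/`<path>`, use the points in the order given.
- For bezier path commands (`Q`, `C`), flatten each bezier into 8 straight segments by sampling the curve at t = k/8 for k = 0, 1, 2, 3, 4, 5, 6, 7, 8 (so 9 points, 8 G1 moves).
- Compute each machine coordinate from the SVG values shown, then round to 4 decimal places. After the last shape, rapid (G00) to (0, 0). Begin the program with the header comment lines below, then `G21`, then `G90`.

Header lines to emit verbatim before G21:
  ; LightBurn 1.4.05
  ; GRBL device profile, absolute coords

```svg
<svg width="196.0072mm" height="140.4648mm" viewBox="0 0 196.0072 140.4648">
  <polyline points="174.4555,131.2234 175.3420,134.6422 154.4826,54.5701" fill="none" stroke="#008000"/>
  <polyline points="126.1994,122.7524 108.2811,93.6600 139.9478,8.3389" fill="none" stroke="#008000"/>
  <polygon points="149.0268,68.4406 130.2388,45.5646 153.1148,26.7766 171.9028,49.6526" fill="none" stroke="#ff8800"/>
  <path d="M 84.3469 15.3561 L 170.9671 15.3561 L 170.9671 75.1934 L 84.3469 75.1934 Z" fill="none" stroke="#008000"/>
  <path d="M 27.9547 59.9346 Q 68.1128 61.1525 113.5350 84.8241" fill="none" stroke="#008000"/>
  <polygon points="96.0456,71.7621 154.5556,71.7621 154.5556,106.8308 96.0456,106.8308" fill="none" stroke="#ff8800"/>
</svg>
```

; LightBurn 1.4.05
; GRBL device profile, absolute coords
G21
G90
G00 X174.4555 Y9.2414
M3 S543
G01 X175.3420 Y5.8226 F2012
G01 X154.4826 Y85.8947
M5
G00 X126.1994 Y17.7124
M3 S543
G01 X108.2811 Y46.8048 F2012
G01 X139.9478 Y132.1259
M5
G00 X149.0268 Y72.0242
M3 S111
G01 X130.2388 Y94.9002 F3338
G01 X153.1148 Y113.6882
G01 X171.9028 Y90.8122
G01 X149.0268 Y72.0242
M5
G00 X84.3469 Y125.1087
M3 S543
G01 X170.9671 Y125.1087 F2012
G01 X170.9671 Y65.2714
G01 X84.3469 Y65.2714
G01 X84.3469 Y125.1087
M5
G00 X27.9547 Y80.5302
M3 S543
G01 X38.0765 Y79.8749 F2012
G01 X48.3628 Y78.5179
G01 X58.8135 Y76.4592
G01 X69.4288 Y73.6989
G01 X80.2086 Y70.2368
G01 X91.1529 Y66.0731
G01 X102.2617 Y61.2078
G01 X113.5350 Y55.6407
M5
G00 X96.0456 Y68.7027
M3 S111
G01 X154.5556 Y68.7027 F3338
G01 X154.5556 Y33.6340
G01 X96.0456 Y33.6340
G01 X96.0456 Y68.7027
M5
G00 X0.0000 Y0.0000

viewBox `0 0 196.0072 140.4648` with mm width/height → 1 unit = 1 mm. Flip: y_m = 140.4648 − y_svg.

**Shape 1** — `<polyline>` open polyline, stroke `#008000` → score (S543, F2012). Machine vertices: (174.4555,9.2414) → (175.3420,5.8226) → (154.4826,85.8947). Open path.

**Shape 2** — `<polyline>` open polyline, stroke `#008000` → score (S543, F2012). Machine vertices: (126.1994,17.7124) → (108.2811,46.8048) → (139.9478,132.1259). Open path.

**Shape 3** — `<polygon>` regular polygon, stroke `#ff8800` → engrave (S111, F3338). Machine vertices: (149.0268,72.0242) → (130.2388,94.9002) → (153.1148,113.6882) → (171.9028,90.8122) → (149.0268,72.0242). Closed: final G1 returns to the first vertex.

**Shape 4** — `<path>` rectangle, stroke `#008000` → score (S543, F2012). Machine vertices: (84.3469,125.1087) → (170.9671,125.1087) → (170.9671,65.2714) → (84.3469,65.2714) → (84.3469,125.1087). Closed: final G1 returns to the first vertex.

**Shape 5** — `<path>` quadratic bezier, stroke `#008000` → score (S543, F2012). Control points (SVG): P0=(27.9547,59.9346), P1=(68.1128,61.1525), P2=(113.5350,84.8241); sampled at t=k/8. Machine vertices: (27.9547,80.5302) → (38.0765,79.8749) → (48.3628,78.5179) → (58.8135,76.4592) → (69.4288,73.6989) → (80.2086,70.2368) → (91.1529,66.0731) → (102.2617,61.2078) → (113.5350,55.6407). Open path.

**Shape 6** — `<polygon>` rectangle, stroke `#ff8800` → engrave (S111, F3338). Machine vertices: (96.0456,68.7027) → (154.5556,68.7027) → (154.5556,33.6340) → (96.0456,33.6340) → (96.0456,68.7027). Closed: final G1 returns to the first vertex.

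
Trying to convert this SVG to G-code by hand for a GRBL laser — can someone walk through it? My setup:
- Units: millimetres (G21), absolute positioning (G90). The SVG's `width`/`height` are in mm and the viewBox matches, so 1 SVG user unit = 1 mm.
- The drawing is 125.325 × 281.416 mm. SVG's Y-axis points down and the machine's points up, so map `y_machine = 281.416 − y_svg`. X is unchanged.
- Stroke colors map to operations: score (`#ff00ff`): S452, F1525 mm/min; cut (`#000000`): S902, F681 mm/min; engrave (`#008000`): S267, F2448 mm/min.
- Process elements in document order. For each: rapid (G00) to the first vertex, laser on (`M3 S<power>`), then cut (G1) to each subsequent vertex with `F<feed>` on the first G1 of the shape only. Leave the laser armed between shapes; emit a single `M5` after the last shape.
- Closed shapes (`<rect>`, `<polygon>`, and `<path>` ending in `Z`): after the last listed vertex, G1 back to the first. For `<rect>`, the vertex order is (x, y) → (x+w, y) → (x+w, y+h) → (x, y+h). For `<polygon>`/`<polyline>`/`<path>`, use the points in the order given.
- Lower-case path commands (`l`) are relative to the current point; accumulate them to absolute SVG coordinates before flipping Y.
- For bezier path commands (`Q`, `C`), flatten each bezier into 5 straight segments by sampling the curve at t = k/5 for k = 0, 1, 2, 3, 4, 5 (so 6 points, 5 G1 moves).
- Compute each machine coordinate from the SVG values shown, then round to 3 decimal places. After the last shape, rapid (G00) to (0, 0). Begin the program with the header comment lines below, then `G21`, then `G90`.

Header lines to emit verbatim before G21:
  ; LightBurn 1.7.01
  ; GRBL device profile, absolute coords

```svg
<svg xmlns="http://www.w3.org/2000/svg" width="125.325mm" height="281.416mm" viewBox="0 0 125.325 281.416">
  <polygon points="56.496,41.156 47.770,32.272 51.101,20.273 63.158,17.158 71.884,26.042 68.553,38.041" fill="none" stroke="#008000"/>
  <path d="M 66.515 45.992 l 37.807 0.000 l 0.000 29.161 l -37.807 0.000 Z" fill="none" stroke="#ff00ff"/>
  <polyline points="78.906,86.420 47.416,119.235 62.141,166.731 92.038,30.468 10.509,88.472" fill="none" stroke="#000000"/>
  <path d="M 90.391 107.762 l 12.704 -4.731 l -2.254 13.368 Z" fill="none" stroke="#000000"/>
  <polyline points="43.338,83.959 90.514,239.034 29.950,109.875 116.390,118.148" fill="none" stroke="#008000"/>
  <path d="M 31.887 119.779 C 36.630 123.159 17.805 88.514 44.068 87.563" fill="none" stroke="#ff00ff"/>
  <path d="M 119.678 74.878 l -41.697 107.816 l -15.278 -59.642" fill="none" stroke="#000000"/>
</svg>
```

; LightBurn 1.7.01
; GRBL device profile, absolute coords
G21
G90
G00 X56.496 Y240.260
M3 S267
G1 X47.770 Y249.144 F2448
G1 X51.101 Y261.143
G1 X63.158 Y264.258
G1 X71.884 Y255.374
G1 X68.553 Y243.375
G1 X56.496 Y240.260
G00 X66.515 Y235.424
M3 S452
G1 X104.322 Y235.424 F1525
G1 X104.322 Y206.263
G1 X66.515 Y206.263
G1 X66.515 Y235.424
G00 X78.906 Y194.996
M3 S902
G1 X47.416 Y162.181 F681
G1 X62.141 Y114.685
G1 X92.038 Y250.948
G1 X10.509 Y192.944
G00 X90.391 Y173.654
M3 S902
G1 X103.095 Y178.385 F681
G1 X100.841 Y165.017
G1 X90.391 Y173.654
G00 X43.338 Y197.457
M3 S267
G1 X90.514 Y42.382 F2448
G1 X29.950 Y171.541
G1 X116.390 Y163.268
G00 X31.887 Y161.637
M3 S452
G1 X32.454 Y163.598 F1525
G1 X30.660 Y171.243
G1 X29.801 Y181.129
G1 X33.172 Y189.813
G1 X44.068 Y193.853
G00 X119.678 Y206.538
M3 S902
G1 X77.981 Y98.722 F681
G1 X62.703 Y158.364
M5
G00 X0.000 Y0.000

viewBox `0 0 125.325 281.416` with mm width/height → 1 unit = 1 mm. Flip: y_m = 281.416 − y_svg.

**Shape 1** — `<polygon>` regular polygon, stroke `#008000` → engrave (S267, F2448). Machine vertices: (56.496,240.260) → (47.770,249.144) → (51.101,261.143) → (63.158,264.258) → (71.884,255.374) → (68.553,243.375) → (56.496,240.260). Closed: final G1 returns to the first vertex.

**Shape 2** — `<path>` rectangle, stroke `#ff00ff` → score (S452, F1525). Machine vertices: (66.515,235.424) → (104.322,235.424) → (104.322,206.263) → (66.515,206.263) → (66.515,235.424). Closed: final G1 returns to the first vertex.

**Shape 3** — `<polyline>` open polyline, stroke `#000000` → cut (S902, F681). Machine vertices: (78.906,194.996) → (47.416,162.181) → (62.141,114.685) → (92.038,250.948) → (10.509,192.944). Open path.

**Shape 4** — `<path>` regular polygon, stroke `#000000` → cut (S902, F681). Machine vertices: (90.391,173.654) → (103.095,178.385) → (100.841,165.017) → (90.391,173.654). Closed: final G1 returns to the first vertex.

**Shape 5** — `<polyline>` open polyline, stroke `#008000` → engrave (S267, F2448). Machine vertices: (43.338,197.457) → (90.514,42.382) → (29.950,171.541) → (116.390,163.268). Open path.

**Shape 6** — `<path>` cubic bezier, stroke `#ff00ff` → score (S452, F1525). Control points (SVG): P0=(31.887,119.779), P1=(36.630,123.159), P2=(17.805,88.514), P3=(44.068,87.563); sampled at t=k/5. Machine vertices: (31.887,161.637) → (32.454,163.598) → (30.660,171.243) → (29.801,181.129) → (33.172,189.813) → (44.068,193.853). Open path.

**Shape 7** — `<path>` open polyline, stroke `#000000` → cut (S902, F681). Machine vertices: (119.678,206.538) → (77.981,98.722) → (62.703,158.364). Open path.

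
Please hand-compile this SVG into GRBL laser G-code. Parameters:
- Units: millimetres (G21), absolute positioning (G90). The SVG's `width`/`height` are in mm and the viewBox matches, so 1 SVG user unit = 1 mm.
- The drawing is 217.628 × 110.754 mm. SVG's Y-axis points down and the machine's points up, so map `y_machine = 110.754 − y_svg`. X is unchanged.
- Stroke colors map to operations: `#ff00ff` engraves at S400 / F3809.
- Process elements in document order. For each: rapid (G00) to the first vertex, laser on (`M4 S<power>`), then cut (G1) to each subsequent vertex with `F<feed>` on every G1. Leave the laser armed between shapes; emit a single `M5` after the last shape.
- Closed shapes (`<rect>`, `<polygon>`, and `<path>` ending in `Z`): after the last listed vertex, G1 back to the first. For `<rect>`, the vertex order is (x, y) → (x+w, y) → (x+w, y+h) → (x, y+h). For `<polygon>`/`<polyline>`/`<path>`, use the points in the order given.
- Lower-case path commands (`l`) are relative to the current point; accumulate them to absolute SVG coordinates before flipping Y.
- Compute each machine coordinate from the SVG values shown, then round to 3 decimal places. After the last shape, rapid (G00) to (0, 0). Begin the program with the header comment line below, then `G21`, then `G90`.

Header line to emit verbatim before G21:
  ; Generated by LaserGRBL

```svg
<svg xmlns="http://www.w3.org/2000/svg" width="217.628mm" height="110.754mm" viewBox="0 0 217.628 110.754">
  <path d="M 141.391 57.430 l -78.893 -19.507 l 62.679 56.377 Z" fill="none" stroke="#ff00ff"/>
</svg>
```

1 u = 1 mm; y_m = 110.754 − y.

[1] `<path>` closed polygon, #ff00ff→engrave S400 F3809: (141.391,53.324) → (62.498,72.831) → (125.177,16.454) → (141.391,53.324) (closed)

; Generated by LaserGRBL
G21
G90
G00 X141.391 Y53.324
M4 S400
G1 X62.498 Y72.831 F3809
G1 X125.177 Y16.454 F3809
G1 X141.391 Y53.324 F3809
M5
G00 X0.000 Y0.000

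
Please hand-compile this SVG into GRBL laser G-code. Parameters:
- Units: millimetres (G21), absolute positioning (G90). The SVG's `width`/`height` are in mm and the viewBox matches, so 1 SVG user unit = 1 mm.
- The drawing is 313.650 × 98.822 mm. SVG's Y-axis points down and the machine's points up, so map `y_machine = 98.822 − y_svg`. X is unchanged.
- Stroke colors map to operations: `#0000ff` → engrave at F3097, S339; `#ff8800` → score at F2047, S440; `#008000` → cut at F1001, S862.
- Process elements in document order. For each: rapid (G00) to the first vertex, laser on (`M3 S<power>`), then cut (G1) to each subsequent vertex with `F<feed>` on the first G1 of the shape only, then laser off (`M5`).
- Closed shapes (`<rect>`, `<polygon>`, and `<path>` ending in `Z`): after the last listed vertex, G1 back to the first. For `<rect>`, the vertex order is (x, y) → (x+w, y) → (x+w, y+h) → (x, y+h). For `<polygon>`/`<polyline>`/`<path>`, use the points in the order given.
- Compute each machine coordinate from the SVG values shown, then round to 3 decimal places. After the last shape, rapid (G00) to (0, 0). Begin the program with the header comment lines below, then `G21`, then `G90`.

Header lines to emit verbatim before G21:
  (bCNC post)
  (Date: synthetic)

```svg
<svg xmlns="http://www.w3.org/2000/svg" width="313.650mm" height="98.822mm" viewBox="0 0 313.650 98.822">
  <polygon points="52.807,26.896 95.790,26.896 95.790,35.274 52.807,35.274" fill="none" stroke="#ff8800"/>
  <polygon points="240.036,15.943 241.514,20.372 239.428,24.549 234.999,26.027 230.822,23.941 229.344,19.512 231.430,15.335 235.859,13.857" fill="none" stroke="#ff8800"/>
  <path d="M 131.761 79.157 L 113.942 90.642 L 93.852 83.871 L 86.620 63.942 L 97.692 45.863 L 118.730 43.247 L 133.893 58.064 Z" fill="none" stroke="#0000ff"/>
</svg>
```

(bCNC post)
(Date: synthetic)
G21
G90
G00 X52.807 Y71.926
M3 S440
G1 X95.790 Y71.926 F2047
G1 X95.790 Y63.548
G1 X52.807 Y63.548
G1 X52.807 Y71.926
M5
G00 X240.036 Y82.879
M3 S440
G1 X241.514 Y78.450 F2047
G1 X239.428 Y74.273
G1 X234.999 Y72.795
G1 X230.822 Y74.881
G1 X229.344 Y79.310
G1 X231.430 Y83.487
G1 X235.859 Y84.965
G1 X240.036 Y82.879
M5
G00 X131.761 Y19.665
M3 S339
G1 X113.942 Y8.180 F3097
G1 X93.852 Y14.951
G1 X86.620 Y34.880
G1 X97.692 Y52.959
G1 X118.730 Y55.575
G1 X133.893 Y40.758
G1 X131.761 Y19.665
M5
G00 X0.000 Y0.000

Since the viewBox matches the mm dimensions, user units are millimetres directly. The only transform is the Y-flip y_m = 98.822 − y_svg.

Shape 1 is a rectangle drawn with `<polygon>`. Its stroke #ff8800 means score at S440, F2047. After flipping Y the toolpath is (52.807,71.926) → (95.790,71.926) → (95.790,63.548) → (52.807,63.548) → (52.807,71.926), returning to the start.

Shape 2 is a regular polygon drawn with `<polygon>`. Its stroke #ff8800 means score at S440, F2047. After flipping Y the toolpath is (240.036,82.879) → (241.514,78.450) → (239.428,74.273) → (234.999,72.795) → (230.822,74.881) → (229.344,79.310) → (231.430,83.487) → (235.859,84.965) → (240.036,82.879), returning to the start.

Shape 3 is a regular polygon drawn with `<path>`. Its stroke #0000ff means engrave at S339, F3097. After flipping Y the toolpath is (131.761,19.665) → (113.942,8.180) → (93.852,14.951) → (86.620,34.880) → (97.692,52.959) → (118.730,55.575) → (133.893,40.758) → (131.761,19.665), returning to the start.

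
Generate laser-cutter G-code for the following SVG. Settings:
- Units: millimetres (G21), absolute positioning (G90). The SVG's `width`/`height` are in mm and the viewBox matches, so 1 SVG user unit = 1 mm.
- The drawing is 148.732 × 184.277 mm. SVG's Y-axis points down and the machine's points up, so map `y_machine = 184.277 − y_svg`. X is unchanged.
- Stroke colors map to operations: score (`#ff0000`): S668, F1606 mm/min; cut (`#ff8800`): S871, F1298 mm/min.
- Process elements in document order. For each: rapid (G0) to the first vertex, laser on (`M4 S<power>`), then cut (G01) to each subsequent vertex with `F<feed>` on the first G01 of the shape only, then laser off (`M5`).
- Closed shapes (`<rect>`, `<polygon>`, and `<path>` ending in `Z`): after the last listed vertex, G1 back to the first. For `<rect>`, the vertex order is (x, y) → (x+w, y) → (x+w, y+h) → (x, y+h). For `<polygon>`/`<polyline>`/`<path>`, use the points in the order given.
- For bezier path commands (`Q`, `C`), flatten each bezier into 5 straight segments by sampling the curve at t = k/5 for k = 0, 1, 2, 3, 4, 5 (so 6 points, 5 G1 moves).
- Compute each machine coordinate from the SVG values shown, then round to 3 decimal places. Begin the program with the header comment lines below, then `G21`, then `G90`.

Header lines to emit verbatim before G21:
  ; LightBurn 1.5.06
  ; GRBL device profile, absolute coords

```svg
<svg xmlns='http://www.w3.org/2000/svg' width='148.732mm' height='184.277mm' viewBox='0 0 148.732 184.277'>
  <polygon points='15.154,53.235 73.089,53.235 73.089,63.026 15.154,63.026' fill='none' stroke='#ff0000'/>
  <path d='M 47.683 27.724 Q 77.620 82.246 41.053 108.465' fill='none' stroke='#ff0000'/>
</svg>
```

viewBox `0 0 148.732 184.277` with mm width/height → 1 unit = 1 mm. Flip: y_m = 184.277 − y_svg.

**Shape 1** — `<polygon>` rectangle, stroke `#ff0000` → score (S668, F1606). Machine vertices: (15.154,131.042) → (73.089,131.042) → (73.089,121.251) → (15.154,121.251) → (15.154,131.042). Closed: final G1 returns to the first vertex.

**Shape 2** — `<path>` quadratic bezier, stroke `#ff0000` → score (S668, F1606). Control points (SVG): P0=(47.683,27.724), P1=(77.620,82.246), P2=(41.053,108.465); sampled at t=k/5. Machine vertices: (47.683,156.553) → (56.998,135.876) → (60.992,117.464) → (59.666,101.316) → (53.020,87.432) → (41.053,75.812). Open path.

; LightBurn 1.5.06
; GRBL device profile, absolute coords
G21
G90
G0 X15.154 Y131.042
M4 S668
G01 X73.089 Y131.042 F1606
G01 X73.089 Y121.251
G01 X15.154 Y121.251
G01 X15.154 Y131.042
M5
G0 X47.683 Y156.553
M4 S668
G01 X56.998 Y135.876 F1606
G01 X60.992 Y117.464
G01 X59.666 Y101.316
G01 X53.020 Y87.432
G01 X41.053 Y75.812
M5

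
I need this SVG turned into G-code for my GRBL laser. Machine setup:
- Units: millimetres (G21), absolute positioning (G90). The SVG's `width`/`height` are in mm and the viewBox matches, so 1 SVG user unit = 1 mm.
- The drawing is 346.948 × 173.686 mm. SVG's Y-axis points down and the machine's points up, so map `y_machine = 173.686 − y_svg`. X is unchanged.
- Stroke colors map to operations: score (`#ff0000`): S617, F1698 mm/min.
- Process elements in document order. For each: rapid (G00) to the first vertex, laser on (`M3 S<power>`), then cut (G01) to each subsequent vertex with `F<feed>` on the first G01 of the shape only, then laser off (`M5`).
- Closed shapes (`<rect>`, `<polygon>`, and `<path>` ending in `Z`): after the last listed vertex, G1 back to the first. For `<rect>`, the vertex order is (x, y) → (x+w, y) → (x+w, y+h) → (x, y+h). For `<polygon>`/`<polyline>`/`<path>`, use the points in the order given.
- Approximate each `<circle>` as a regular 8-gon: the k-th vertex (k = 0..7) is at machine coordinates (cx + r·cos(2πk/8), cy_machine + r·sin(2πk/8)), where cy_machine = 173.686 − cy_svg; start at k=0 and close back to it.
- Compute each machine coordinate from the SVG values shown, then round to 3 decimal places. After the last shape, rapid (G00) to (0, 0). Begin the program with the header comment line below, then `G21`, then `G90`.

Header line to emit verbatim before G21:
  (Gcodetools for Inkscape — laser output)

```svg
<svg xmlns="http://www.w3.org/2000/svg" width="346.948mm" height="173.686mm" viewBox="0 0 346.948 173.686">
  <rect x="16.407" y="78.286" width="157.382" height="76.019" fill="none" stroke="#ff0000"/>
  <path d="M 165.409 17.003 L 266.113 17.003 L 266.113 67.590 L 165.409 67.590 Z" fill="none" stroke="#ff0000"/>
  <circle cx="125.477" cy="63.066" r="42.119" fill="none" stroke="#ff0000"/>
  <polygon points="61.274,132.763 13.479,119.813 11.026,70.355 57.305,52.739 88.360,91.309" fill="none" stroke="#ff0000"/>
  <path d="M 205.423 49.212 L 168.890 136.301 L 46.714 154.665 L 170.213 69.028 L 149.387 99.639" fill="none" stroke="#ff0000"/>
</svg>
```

1 u = 1 mm; y_m = 173.686 − y.

[1] `<rect>` rectangle, #ff0000→score S617 F1698: (16.407,95.400) → (173.789,95.400) → (173.789,19.381) → (16.407,19.381) → (16.407,95.400) (closed)

[2] `<path>` rectangle, #ff0000→score S617 F1698: (165.409,156.683) → (266.113,156.683) → (266.113,106.096) → (165.409,106.096) → (165.409,156.683) (closed)

[3] `<circle>` circle, #ff0000→score S617 F1698: (167.596,110.620) → (155.260,140.403) → (125.477,152.739) → (95.694,140.403) → (83.358,110.620) → (95.694,80.837) → (125.477,68.501) → (155.260,80.837) → (167.596,110.620) (closed)

[4] `<polygon>` regular polygon, #ff0000→score S617 F1698: (61.274,40.923) → (13.479,53.873) → (11.026,103.331) → (57.305,120.947) → (88.360,82.377) → (61.274,40.923) (closed)

[5] `<path>` open polyline, #ff0000→score S617 F1698: (205.423,124.474) → (168.890,37.385) → (46.714,19.021) → (170.213,104.658) → (149.387,74.047)

(Gcodetools for Inkscape — laser output)
G21
G90
G00 X16.407 Y95.400
M3 S617
G01 X173.789 Y95.400 F1698
G01 X173.789 Y19.381
G01 X16.407 Y19.381
G01 X16.407 Y95.400
M5
G00 X165.409 Y156.683
M3 S617
G01 X266.113 Y156.683 F1698
G01 X266.113 Y106.096
G01 X165.409 Y106.096
G01 X165.409 Y156.683
M5
G00 X167.596 Y110.620
M3 S617
G01 X155.260 Y140.403 F1698
G01 X125.477 Y152.739
G01 X95.694 Y140.403
G01 X83.358 Y110.620
G01 X95.694 Y80.837
G01 X125.477 Y68.501
G01 X155.260 Y80.837
G01 X167.596 Y110.620
M5
G00 X61.274 Y40.923
M3 S617
G01 X13.479 Y53.873 F1698
G01 X11.026 Y103.331
G01 X57.305 Y120.947
G01 X88.360 Y82.377
G01 X61.274 Y40.923
M5
G00 X205.423 Y124.474
M3 S617
G01 X168.890 Y37.385 F1698
G01 X46.714 Y19.021
G01 X170.213 Y104.658
G01 X149.387 Y74.047
M5
G00 X0.000 Y0.000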